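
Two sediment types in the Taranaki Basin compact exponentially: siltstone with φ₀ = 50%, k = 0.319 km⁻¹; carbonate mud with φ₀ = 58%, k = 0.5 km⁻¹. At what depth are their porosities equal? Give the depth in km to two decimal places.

Set φ₀ₐ e^(−kₐZ) = φ₀ᵦ e^(−kᵦZ) ⇒ ln(φ₀ₐ/φ₀ᵦ) = (kₐ − kᵦ)·Z
Z = ln(0.5/0.58) / (0.319 − 0.5) = -0.1484 / -0.181 = 0.820 km

0.82 km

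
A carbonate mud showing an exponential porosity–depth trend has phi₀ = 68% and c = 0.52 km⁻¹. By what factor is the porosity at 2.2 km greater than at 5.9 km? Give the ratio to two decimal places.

6.85

phi(z₁)/phi(z₂) = e^(−c·z₁)/e^(−c·z₂) = e^{c(z₂−z₁)}
= exp(0.52 × 3.7) = exp(1.924) = 6.8483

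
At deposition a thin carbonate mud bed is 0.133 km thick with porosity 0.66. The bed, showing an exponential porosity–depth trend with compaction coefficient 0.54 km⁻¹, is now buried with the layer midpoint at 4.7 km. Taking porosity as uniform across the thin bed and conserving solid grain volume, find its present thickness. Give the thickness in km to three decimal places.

0.048 km

Porosity at 4.7 km: phi = 0.66·exp(−0.54×4.7) = 0.0522
Solid-volume conservation: h(1−phi) = h₀(1−phi₀) ⇒ h = h₀·(1−phi₀)/(1−phi)
h = 0.133 × (1 − 0.66)/(1 − 0.0522) = 0.133 × 0.3587 = 0.0477 km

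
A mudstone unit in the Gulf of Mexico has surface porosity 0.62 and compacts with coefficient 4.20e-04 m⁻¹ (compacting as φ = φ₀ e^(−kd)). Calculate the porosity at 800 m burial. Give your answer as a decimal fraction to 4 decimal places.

0.4431

Working in km (1 km = 1000 m; k in km⁻¹ = k in m⁻¹ × 1000):
φ = φ₀·exp(−k·d) = 0.62 × exp(−0.42 × 0.8) = 0.62 × exp(−0.336)
  = 0.62 × 0.7146 = 0.4431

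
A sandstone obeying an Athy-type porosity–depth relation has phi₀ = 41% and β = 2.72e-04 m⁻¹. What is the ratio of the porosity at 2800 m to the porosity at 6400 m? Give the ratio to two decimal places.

Working in km (1 km = 1000 m; β in km⁻¹ = β in m⁻¹ × 1000):
phi(d₁)/phi(d₂) = e^(−β·d₁)/e^(−β·d₂) = e^{β(d₂−d₁)}
= exp(0.272 × 3.6) = exp(0.9792) = 2.6623

2.66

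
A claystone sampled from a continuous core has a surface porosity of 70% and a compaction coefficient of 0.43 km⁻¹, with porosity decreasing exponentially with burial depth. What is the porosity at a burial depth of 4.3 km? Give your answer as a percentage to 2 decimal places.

11.02%

φ = φ₀·exp(−k·Z) = 0.7 × exp(−0.43 × 4.3) = 0.7 × exp(−1.849)
  = 0.7 × 0.1574 = 0.1102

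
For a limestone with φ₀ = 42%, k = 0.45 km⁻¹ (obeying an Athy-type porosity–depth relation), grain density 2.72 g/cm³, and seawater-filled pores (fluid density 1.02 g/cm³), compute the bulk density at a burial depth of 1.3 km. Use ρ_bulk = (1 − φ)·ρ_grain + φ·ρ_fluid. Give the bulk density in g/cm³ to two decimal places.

2.32 g/cm³

Porosity at depth: φ = 0.42·exp(−0.45×1.3) = 0.42×0.5571 = 0.2340
Bulk density: ρ_b = (1−φ)ρ_g + φ·ρ_f = 0.7660×2.72 + 0.2340×1.02
       = 2.084 + 0.239 = 2.322 g/cm³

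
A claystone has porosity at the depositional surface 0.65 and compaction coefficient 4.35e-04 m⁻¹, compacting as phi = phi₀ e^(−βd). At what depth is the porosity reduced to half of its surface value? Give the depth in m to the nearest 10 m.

1590 m

Working in km (1 km = 1000 m; β in km⁻¹ = β in m⁻¹ × 1000):
phi/phi₀ = 1/2 ⇒ exp(−β·d) = 1/2 ⇒ d = ln(2) / β
d = 0.6931 / 0.435 = 1.593 km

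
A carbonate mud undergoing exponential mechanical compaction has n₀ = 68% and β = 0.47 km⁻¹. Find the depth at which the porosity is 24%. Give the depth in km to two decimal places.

Invert Athy's law: d = ln(n₀/n) / β
d = ln(0.68/0.24) / 0.47 = ln(2.833) / 0.47 = 1.0415 / 0.47 = 2.216 km

2.22 km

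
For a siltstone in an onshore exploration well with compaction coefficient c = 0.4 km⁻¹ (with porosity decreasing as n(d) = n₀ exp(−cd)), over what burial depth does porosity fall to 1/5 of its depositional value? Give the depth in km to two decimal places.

4.02 km

n/n₀ = 1/5 ⇒ exp(−c·d) = 1/5 ⇒ d = ln(5) / c
d = 1.6094 / 0.4 = 4.024 km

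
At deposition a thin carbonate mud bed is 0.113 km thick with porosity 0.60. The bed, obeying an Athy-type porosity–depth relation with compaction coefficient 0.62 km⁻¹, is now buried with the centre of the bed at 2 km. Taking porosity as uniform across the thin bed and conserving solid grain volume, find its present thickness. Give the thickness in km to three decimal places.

0.055 km

Porosity at 2 km: phi = 0.6·exp(−0.62×2) = 0.1736
Solid-volume conservation: h(1−phi) = h₀(1−phi₀) ⇒ h = h₀·(1−phi₀)/(1−phi)
h = 0.113 × (1 − 0.6)/(1 − 0.1736) = 0.113 × 0.4840 = 0.0547 km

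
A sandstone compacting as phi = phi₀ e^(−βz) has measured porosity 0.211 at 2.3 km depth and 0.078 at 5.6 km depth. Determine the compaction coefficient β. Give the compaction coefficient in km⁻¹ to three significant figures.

0.302 km⁻¹

Athy: phi(z) = phi₀ e^(−βz) ⇒ phi₁/phi₂ = e^{β(z₂−z₁)} ⇒ β = ln(phi₁/phi₂)/(z₂−z₁)
β = ln(0.211/0.078) / (5.6 − 2.3) = ln(2.705) / 3.3 = 0.9951 / 3.3 = 0.3016 km⁻¹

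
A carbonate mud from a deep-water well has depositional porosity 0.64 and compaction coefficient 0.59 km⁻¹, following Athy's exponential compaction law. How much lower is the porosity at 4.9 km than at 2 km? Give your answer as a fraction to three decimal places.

phi(2) = 0.64·e^(−0.59×2) = 0.1967
phi(4.9) = 0.64·e^(−0.59×4.9) = 0.0355
Δphi = 0.1967 − 0.0355 = 0.1611

0.161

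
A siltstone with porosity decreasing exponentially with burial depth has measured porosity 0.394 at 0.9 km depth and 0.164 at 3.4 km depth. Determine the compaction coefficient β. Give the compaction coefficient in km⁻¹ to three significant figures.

Athy: n(d) = n₀ e^(−βd) ⇒ n₁/n₂ = e^{β(d₂−d₁)} ⇒ β = ln(n₁/n₂)/(d₂−d₁)
β = ln(0.394/0.164) / (3.4 − 0.9) = ln(2.402) / 2.5 = 0.8765 / 2.5 = 0.3506 km⁻¹

0.351 km⁻¹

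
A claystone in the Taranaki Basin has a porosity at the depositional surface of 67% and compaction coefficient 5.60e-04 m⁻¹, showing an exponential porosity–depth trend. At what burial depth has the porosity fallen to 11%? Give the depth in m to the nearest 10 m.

Working in km (1 km = 1000 m; c in km⁻¹ = c in m⁻¹ × 1000):
Invert Athy's law: z = ln(n₀/n) / c
z = ln(0.67/0.11) / 0.56 = ln(6.091) / 0.56 = 1.8068 / 0.56 = 3.226 km

3230 m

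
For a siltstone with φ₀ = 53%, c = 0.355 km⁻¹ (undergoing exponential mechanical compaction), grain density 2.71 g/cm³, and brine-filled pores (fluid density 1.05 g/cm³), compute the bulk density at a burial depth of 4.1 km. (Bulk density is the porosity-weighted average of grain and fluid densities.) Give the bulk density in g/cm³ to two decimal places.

2.50 g/cm³

Porosity at depth: φ = 0.53·exp(−0.355×4.1) = 0.53×0.2333 = 0.1236
Bulk density: ρ_b = (1−φ)ρ_g + φ·ρ_f = 0.8764×2.71 + 0.1236×1.05
       = 2.375 + 0.130 = 2.505 g/cm³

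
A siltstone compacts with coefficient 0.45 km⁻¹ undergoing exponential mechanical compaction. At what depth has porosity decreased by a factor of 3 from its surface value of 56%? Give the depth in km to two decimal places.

phi/phi₀ = 1/3 ⇒ exp(−c·Z) = 1/3 ⇒ Z = ln(3) / c
Z = 1.0986 / 0.45 = 2.441 km

2.44 km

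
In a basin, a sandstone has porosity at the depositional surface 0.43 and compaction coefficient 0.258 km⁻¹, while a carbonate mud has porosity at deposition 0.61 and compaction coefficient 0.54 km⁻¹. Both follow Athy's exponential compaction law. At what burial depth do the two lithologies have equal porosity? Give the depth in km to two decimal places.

Set phi₀ₐ e^(−cₐz) = phi₀ᵦ e^(−cᵦz) ⇒ ln(phi₀ₐ/phi₀ᵦ) = (cₐ − cᵦ)·z
z = ln(0.43/0.61) / (0.258 − 0.54) = -0.3497 / -0.282 = 1.240 km

1.24 km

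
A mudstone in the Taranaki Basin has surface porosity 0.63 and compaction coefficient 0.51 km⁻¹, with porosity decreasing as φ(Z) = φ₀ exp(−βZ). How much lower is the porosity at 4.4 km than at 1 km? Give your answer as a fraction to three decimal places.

φ(1) = 0.63·e^(−0.51×1) = 0.3783
φ(4.4) = 0.63·e^(−0.51×4.4) = 0.0668
Δφ = 0.3783 − 0.0668 = 0.3115

0.312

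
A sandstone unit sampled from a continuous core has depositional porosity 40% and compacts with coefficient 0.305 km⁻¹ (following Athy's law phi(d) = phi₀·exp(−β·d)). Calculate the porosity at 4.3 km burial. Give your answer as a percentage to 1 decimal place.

10.8%

phi = phi₀·exp(−β·d) = 0.4 × exp(−0.305 × 4.3) = 0.4 × exp(−1.311)
  = 0.4 × 0.2694 = 0.1078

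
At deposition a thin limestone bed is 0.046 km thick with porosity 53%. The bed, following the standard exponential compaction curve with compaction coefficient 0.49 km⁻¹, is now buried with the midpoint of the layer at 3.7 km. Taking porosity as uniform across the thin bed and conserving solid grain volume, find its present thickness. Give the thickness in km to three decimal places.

0.024 km

Porosity at 3.7 km: φ = 0.53·exp(−0.49×3.7) = 0.0865
Solid-volume conservation: h(1−φ) = h₀(1−φ₀) ⇒ h = h₀·(1−φ₀)/(1−φ)
h = 0.046 × (1 − 0.53)/(1 − 0.0865) = 0.046 × 0.5145 = 0.0237 km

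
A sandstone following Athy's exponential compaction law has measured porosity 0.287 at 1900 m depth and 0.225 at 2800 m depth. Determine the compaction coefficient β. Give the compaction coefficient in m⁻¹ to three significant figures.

0.000270 m⁻¹

Working in km (1 km = 1000 m; β in km⁻¹ = β in m⁻¹ × 1000):
Athy: φ(Z) = φ₀ e^(−βZ) ⇒ φ₁/φ₂ = e^{β(Z₂−Z₁)} ⇒ β = ln(φ₁/φ₂)/(Z₂−Z₁)
β = ln(0.287/0.225) / (2.8 − 1.9) = ln(1.276) / 0.9 = 0.2434 / 0.9 = 0.2704 km⁻¹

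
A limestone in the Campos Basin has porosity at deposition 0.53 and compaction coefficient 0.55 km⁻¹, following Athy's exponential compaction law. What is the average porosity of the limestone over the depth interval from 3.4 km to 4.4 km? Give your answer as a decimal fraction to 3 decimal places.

0.063

⟨φ⟩ = (1/(z₂−z₁)) ∫ φ₀ e^(−βz) dz = φ₀·(e^(−β·z₁) − e^(−β·z₂)) / (β·(z₂−z₁))
e^(−0.55×3.4) = 0.1541; e^(−0.55×4.4) = 0.0889
⟨φ⟩ = 0.53 × (0.1541 − 0.0889) / (0.55 × 1) = 0.53 × 0.1185 = 0.0628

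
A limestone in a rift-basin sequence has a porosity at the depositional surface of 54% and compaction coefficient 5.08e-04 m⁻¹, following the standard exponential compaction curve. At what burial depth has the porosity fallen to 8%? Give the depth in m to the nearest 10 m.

3760 m

Working in km (1 km = 1000 m; k in km⁻¹ = k in m⁻¹ × 1000):
Invert Athy's law: d = ln(n₀/n) / k
d = ln(0.54/0.08) / 0.508 = ln(6.75) / 0.508 = 1.9095 / 0.508 = 3.759 km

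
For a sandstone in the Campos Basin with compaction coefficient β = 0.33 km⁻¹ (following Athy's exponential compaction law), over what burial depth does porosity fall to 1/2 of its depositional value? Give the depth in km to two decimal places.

phi/phi₀ = 1/2 ⇒ exp(−β·z) = 1/2 ⇒ z = ln(2) / β
z = 0.6931 / 0.33 = 2.100 km

2.10 km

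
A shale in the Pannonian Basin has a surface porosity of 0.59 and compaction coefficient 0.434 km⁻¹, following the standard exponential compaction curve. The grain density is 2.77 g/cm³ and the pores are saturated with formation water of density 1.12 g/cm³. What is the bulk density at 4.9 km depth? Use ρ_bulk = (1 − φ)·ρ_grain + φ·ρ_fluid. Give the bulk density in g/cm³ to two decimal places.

2.65 g/cm³

Porosity at depth: phi = 0.59·exp(−0.434×4.9) = 0.59×0.1192 = 0.0704
Bulk density: ρ_b = (1−phi)ρ_g + phi·ρ_f = 0.9296×2.77 + 0.0704×1.12
       = 2.575 + 0.079 = 2.654 g/cm³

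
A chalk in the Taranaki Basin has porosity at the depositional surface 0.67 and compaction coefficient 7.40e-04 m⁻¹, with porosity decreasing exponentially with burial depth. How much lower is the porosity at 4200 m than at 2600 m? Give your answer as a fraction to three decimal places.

0.068

Working in km (1 km = 1000 m; c in km⁻¹ = c in m⁻¹ × 1000):
n(2.6) = 0.67·e^(−0.74×2.6) = 0.0978
n(4.2) = 0.67·e^(−0.74×4.2) = 0.0299
Δn = 0.0978 − 0.0299 = 0.0679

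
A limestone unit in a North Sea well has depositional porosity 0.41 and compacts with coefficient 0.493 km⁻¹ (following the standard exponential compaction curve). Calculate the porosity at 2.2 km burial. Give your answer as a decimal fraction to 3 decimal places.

0.139

phi = phi₀·exp(−β·z) = 0.41 × exp(−0.493 × 2.2) = 0.41 × exp(−1.085)
  = 0.41 × 0.3380 = 0.1386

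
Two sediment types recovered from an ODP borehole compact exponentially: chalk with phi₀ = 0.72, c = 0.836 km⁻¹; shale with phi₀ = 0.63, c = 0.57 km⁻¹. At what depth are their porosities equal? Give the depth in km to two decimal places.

Set phi₀ₐ e^(−cₐZ) = phi₀ᵦ e^(−cᵦZ) ⇒ ln(phi₀ₐ/phi₀ᵦ) = (cₐ − cᵦ)·Z
Z = ln(0.72/0.63) / (0.836 − 0.57) = 0.1335 / 0.266 = 0.502 km

0.50 km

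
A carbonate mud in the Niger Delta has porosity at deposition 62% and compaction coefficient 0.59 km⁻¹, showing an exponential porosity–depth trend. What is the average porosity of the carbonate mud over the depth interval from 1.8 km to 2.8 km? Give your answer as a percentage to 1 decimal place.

16.2%

⟨n⟩ = (1/(z₂−z₁)) ∫ n₀ e^(−cz) dz = n₀·(e^(−c·z₁) − e^(−c·z₂)) / (c·(z₂−z₁))
e^(−0.59×1.8) = 0.3458; e^(−0.59×2.8) = 0.1917
⟨n⟩ = 0.62 × (0.3458 − 0.1917) / (0.59 × 1) = 0.62 × 0.2612 = 0.1619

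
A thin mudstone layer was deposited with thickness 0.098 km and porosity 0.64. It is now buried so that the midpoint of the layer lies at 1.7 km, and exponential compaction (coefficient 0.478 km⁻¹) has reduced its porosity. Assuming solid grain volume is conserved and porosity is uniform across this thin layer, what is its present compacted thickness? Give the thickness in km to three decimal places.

0.049 km

Porosity at 1.7 km: φ = 0.64·exp(−0.478×1.7) = 0.2840
Solid-volume conservation: h(1−φ) = h₀(1−φ₀) ⇒ h = h₀·(1−φ₀)/(1−φ)
h = 0.098 × (1 − 0.64)/(1 − 0.2840) = 0.098 × 0.5028 = 0.0493 km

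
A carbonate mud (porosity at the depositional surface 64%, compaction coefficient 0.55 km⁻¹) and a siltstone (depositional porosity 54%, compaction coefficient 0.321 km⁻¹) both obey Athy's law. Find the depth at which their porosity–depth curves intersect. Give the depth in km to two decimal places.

0.74 km

Set n₀ₐ e^(−kₐZ) = n₀ᵦ e^(−kᵦZ) ⇒ ln(n₀ₐ/n₀ᵦ) = (kₐ − kᵦ)·Z
Z = ln(0.64/0.54) / (0.55 − 0.321) = 0.1699 / 0.229 = 0.742 km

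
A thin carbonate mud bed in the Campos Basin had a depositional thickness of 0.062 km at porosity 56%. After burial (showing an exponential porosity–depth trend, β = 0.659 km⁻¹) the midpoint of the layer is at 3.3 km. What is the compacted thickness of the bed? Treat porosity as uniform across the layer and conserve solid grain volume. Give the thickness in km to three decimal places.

Porosity at 3.3 km: phi = 0.56·exp(−0.659×3.3) = 0.0636
Solid-volume conservation: h(1−phi) = h₀(1−phi₀) ⇒ h = h₀·(1−phi₀)/(1−phi)
h = 0.062 × (1 − 0.56)/(1 − 0.0636) = 0.062 × 0.4699 = 0.0291 km

0.029 km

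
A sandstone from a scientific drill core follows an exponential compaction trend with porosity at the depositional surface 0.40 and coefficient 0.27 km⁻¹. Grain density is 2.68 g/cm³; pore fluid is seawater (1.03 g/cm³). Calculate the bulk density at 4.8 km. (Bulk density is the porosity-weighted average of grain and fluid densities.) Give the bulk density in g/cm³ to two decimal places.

Porosity at depth: n = 0.4·exp(−0.27×4.8) = 0.4×0.2736 = 0.1094
Bulk density: ρ_b = (1−n)ρ_g + n·ρ_f = 0.8906×2.68 + 0.1094×1.03
       = 2.387 + 0.113 = 2.499 g/cm³

2.50 g/cm³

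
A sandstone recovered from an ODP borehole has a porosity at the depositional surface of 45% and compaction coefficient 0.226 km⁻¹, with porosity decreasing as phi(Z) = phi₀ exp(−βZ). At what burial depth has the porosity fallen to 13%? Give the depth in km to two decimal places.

Invert Athy's law: Z = ln(phi₀/phi) / β
Z = ln(0.45/0.13) / 0.226 = ln(3.462) / 0.226 = 1.2417 / 0.226 = 5.494 km

5.49 km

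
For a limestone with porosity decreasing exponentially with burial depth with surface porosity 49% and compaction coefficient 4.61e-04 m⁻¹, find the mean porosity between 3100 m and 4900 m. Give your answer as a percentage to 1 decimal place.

Working in km (1 km = 1000 m; k in km⁻¹ = k in m⁻¹ × 1000):
⟨phi⟩ = (1/(d₂−d₁)) ∫ phi₀ e^(−kd) dd = phi₀·(e^(−k·d₁) − e^(−k·d₂)) / (k·(d₂−d₁))
e^(−0.461×3.1) = 0.2395; e^(−0.461×4.9) = 0.1045
⟨phi⟩ = 0.49 × (0.2395 − 0.1045) / (0.461 × 1.8) = 0.49 × 0.1628 = 0.0798

8.0%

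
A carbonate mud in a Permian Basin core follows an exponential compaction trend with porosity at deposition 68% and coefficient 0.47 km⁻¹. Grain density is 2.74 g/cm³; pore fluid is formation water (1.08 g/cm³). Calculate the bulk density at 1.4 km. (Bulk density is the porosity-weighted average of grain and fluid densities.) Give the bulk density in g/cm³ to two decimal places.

2.16 g/cm³

Porosity at depth: φ = 0.68·exp(−0.47×1.4) = 0.68×0.5179 = 0.3522
Bulk density: ρ_b = (1−φ)ρ_g + φ·ρ_f = 0.6478×2.74 + 0.3522×1.08
       = 1.775 + 0.380 = 2.155 g/cm³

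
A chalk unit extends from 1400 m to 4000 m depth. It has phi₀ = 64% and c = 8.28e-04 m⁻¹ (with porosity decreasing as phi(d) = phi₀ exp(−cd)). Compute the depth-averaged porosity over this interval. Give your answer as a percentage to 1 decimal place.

8.2%

Working in km (1 km = 1000 m; c in km⁻¹ = c in m⁻¹ × 1000):
⟨phi⟩ = (1/(d₂−d₁)) ∫ phi₀ e^(−cd) dd = phi₀·(e^(−c·d₁) − e^(−c·d₂)) / (c·(d₂−d₁))
e^(−0.828×1.4) = 0.3137; e^(−0.828×4) = 0.0364
⟨phi⟩ = 0.64 × (0.3137 − 0.0364) / (0.828 × 2.6) = 0.64 × 0.1288 = 0.0824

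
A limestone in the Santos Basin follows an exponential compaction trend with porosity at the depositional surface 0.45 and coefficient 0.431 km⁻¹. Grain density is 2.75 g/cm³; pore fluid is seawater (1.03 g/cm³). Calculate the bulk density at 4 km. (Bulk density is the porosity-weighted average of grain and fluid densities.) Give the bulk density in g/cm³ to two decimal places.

2.61 g/cm³

Porosity at depth: phi = 0.45·exp(−0.431×4) = 0.45×0.1784 = 0.0803
Bulk density: ρ_b = (1−phi)ρ_g + phi·ρ_f = 0.9197×2.75 + 0.0803×1.03
       = 2.529 + 0.083 = 2.612 g/cm³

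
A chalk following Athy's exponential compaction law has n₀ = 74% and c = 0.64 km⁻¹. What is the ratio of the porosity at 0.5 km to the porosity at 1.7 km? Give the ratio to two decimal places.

n(Z₁)/n(Z₂) = e^(−c·Z₁)/e^(−c·Z₂) = e^{c(Z₂−Z₁)}
= exp(0.64 × 1.2) = exp(0.768) = 2.1555

2.16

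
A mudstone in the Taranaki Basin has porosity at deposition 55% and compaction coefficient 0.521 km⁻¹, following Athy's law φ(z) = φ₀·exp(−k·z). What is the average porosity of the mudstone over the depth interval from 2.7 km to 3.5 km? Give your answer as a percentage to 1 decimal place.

11.0%

⟨φ⟩ = (1/(z₂−z₁)) ∫ φ₀ e^(−kz) dz = φ₀·(e^(−k·z₁) − e^(−k·z₂)) / (k·(z₂−z₁))
e^(−0.521×2.7) = 0.2450; e^(−0.521×3.5) = 0.1615
⟨φ⟩ = 0.55 × (0.2450 − 0.1615) / (0.521 × 0.8) = 0.55 × 0.2003 = 0.1102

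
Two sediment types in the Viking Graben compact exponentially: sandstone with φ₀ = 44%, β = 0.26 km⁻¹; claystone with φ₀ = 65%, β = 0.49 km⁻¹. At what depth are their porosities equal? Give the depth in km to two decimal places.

Set φ₀ₐ e^(−βₐz) = φ₀ᵦ e^(−βᵦz) ⇒ ln(φ₀ₐ/φ₀ᵦ) = (βₐ − βᵦ)·z
z = ln(0.44/0.65) / (0.26 − 0.49) = -0.3902 / -0.23 = 1.697 km

1.70 km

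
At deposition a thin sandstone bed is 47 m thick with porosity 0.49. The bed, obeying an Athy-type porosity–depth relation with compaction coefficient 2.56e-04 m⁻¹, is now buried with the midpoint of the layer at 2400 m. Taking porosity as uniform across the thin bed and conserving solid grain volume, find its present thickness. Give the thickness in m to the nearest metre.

33 m

Working in km (1 km = 1000 m; c in km⁻¹ = c in m⁻¹ × 1000):
Porosity at 2.4 km: n = 0.49·exp(−0.256×2.4) = 0.2651
Solid-volume conservation: h(1−n) = h₀(1−n₀) ⇒ h = h₀·(1−n₀)/(1−n)
h = 0.047 × (1 − 0.49)/(1 − 0.2651) = 0.047 × 0.6939 = 0.0326 km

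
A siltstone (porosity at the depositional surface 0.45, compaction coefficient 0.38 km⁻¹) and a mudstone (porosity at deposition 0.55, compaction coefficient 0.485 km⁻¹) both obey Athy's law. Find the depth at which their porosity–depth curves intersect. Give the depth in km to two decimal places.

Set phi₀ₐ e^(−kₐZ) = phi₀ᵦ e^(−kᵦZ) ⇒ ln(phi₀ₐ/phi₀ᵦ) = (kₐ − kᵦ)·Z
Z = ln(0.45/0.55) / (0.38 − 0.485) = -0.2007 / -0.105 = 1.911 km

1.91 km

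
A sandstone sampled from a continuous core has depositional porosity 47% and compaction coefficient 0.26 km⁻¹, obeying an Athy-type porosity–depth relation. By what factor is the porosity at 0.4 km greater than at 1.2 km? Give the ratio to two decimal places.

1.23

phi(d₁)/phi(d₂) = e^(−k·d₁)/e^(−k·d₂) = e^{k(d₂−d₁)}
= exp(0.26 × 0.8) = exp(0.208) = 1.2312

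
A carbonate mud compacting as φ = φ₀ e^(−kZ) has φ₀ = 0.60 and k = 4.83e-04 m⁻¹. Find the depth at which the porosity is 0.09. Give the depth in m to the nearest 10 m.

Working in km (1 km = 1000 m; k in km⁻¹ = k in m⁻¹ × 1000):
Invert Athy's law: Z = ln(φ₀/φ) / k
Z = ln(0.6/0.09) / 0.483 = ln(6.667) / 0.483 = 1.8971 / 0.483 = 3.928 km

3930 m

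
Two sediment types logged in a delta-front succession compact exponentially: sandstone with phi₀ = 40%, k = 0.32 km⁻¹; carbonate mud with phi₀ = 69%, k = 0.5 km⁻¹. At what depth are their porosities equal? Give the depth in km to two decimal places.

Set phi₀ₐ e^(−kₐd) = phi₀ᵦ e^(−kᵦd) ⇒ ln(phi₀ₐ/phi₀ᵦ) = (kₐ − kᵦ)·d
d = ln(0.4/0.69) / (0.32 − 0.5) = -0.5452 / -0.18 = 3.029 km

3.03 km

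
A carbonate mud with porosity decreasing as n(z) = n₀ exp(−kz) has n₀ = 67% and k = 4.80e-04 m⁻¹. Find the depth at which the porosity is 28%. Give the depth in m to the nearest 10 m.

1820 m

Working in km (1 km = 1000 m; k in km⁻¹ = k in m⁻¹ × 1000):
Invert Athy's law: z = ln(n₀/n) / k
z = ln(0.67/0.28) / 0.48 = ln(2.393) / 0.48 = 0.8725 / 0.48 = 1.818 km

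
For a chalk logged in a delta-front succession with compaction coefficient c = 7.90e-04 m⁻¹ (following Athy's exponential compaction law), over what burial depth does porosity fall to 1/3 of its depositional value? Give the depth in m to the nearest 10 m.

1390 m

Working in km (1 km = 1000 m; c in km⁻¹ = c in m⁻¹ × 1000):
phi/phi₀ = 1/3 ⇒ exp(−c·z) = 1/3 ⇒ z = ln(3) / c
z = 1.0986 / 0.79 = 1.391 km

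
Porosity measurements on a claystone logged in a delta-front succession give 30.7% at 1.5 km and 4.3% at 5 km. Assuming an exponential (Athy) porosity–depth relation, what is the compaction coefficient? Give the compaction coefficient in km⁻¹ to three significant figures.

0.562 km⁻¹

Athy: phi(Z) = phi₀ e^(−kZ) ⇒ phi₁/phi₂ = e^{k(Z₂−Z₁)} ⇒ k = ln(phi₁/phi₂)/(Z₂−Z₁)
k = ln(0.307/0.043) / (5 − 1.5) = ln(7.14) / 3.5 = 1.9656 / 3.5 = 0.5616 km⁻¹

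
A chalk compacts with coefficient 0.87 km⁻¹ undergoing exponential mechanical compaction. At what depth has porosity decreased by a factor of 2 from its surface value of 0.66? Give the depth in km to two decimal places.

0.80 km

φ/φ₀ = 1/2 ⇒ exp(−c·Z) = 1/2 ⇒ Z = ln(2) / c
Z = 0.6931 / 0.87 = 0.797 km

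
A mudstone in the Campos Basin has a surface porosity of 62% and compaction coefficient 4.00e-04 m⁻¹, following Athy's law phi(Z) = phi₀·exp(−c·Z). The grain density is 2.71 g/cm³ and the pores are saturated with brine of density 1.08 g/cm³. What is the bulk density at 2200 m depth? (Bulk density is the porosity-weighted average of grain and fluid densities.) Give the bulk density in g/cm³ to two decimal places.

Working in km (1 km = 1000 m; c in km⁻¹ = c in m⁻¹ × 1000):
Porosity at depth: phi = 0.62·exp(−0.4×2.2) = 0.62×0.4148 = 0.2572
Bulk density: ρ_b = (1−phi)ρ_g + phi·ρ_f = 0.7428×2.71 + 0.2572×1.08
       = 2.013 + 0.278 = 2.291 g/cm³

2.29 g/cm³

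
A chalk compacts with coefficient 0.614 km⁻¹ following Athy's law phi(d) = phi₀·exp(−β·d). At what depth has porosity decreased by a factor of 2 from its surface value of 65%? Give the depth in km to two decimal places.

1.13 km

phi/phi₀ = 1/2 ⇒ exp(−β·d) = 1/2 ⇒ d = ln(2) / β
d = 0.6931 / 0.614 = 1.129 km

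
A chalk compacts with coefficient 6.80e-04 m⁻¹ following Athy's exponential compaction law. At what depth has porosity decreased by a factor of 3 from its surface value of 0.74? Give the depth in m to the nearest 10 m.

Working in km (1 km = 1000 m; β in km⁻¹ = β in m⁻¹ × 1000):
phi/phi₀ = 1/3 ⇒ exp(−β·d) = 1/3 ⇒ d = ln(3) / β
d = 1.0986 / 0.68 = 1.616 km

1620 m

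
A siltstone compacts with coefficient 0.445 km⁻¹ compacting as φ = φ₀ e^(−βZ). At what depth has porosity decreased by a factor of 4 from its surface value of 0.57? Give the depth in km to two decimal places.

φ/φ₀ = 1/4 ⇒ exp(−β·Z) = 1/4 ⇒ Z = ln(4) / β
Z = 1.3863 / 0.445 = 3.115 km

3.12 km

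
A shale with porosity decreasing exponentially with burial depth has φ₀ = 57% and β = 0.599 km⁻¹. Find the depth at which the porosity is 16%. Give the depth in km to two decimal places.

2.12 km

Invert Athy's law: Z = ln(φ₀/φ) / β
Z = ln(0.57/0.16) / 0.599 = ln(3.562) / 0.599 = 1.2705 / 0.599 = 2.121 km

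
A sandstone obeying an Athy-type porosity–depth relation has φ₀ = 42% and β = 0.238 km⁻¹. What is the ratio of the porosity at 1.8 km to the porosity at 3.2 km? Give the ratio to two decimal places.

φ(z₁)/φ(z₂) = e^(−β·z₁)/e^(−β·z₂) = e^{β(z₂−z₁)}
= exp(0.238 × 1.4) = exp(0.3332) = 1.3954

1.40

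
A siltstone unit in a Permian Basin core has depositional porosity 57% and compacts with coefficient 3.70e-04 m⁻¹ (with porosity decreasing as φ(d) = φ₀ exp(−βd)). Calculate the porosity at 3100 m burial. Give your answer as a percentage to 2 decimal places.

Working in km (1 km = 1000 m; β in km⁻¹ = β in m⁻¹ × 1000):
φ = φ₀·exp(−β·d) = 0.57 × exp(−0.37 × 3.1) = 0.57 × exp(−1.147)
  = 0.57 × 0.3176 = 0.1810

18.10%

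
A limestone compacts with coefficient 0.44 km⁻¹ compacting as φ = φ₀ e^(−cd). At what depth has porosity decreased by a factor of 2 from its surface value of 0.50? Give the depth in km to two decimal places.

1.58 km

φ/φ₀ = 1/2 ⇒ exp(−c·d) = 1/2 ⇒ d = ln(2) / c
d = 0.6931 / 0.44 = 1.575 km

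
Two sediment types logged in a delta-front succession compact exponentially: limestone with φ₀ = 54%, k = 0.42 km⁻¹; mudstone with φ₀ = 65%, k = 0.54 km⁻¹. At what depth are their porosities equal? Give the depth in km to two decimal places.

Set φ₀ₐ e^(−kₐZ) = φ₀ᵦ e^(−kᵦZ) ⇒ ln(φ₀ₐ/φ₀ᵦ) = (kₐ − kᵦ)·Z
Z = ln(0.54/0.65) / (0.42 − 0.54) = -0.1854 / -0.12 = 1.545 km

1.55 km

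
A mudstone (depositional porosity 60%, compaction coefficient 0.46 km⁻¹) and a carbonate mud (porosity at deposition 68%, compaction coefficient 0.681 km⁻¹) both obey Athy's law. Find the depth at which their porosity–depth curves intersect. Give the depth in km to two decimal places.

Set phi₀ₐ e^(−cₐZ) = phi₀ᵦ e^(−cᵦZ) ⇒ ln(phi₀ₐ/phi₀ᵦ) = (cₐ − cᵦ)·Z
Z = ln(0.6/0.68) / (0.46 − 0.681) = -0.1252 / -0.221 = 0.566 km

0.57 km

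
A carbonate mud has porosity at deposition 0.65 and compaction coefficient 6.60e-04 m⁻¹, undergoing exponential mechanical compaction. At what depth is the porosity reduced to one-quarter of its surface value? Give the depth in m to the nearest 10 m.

2100 m

Working in km (1 km = 1000 m; c in km⁻¹ = c in m⁻¹ × 1000):
φ/φ₀ = 1/4 ⇒ exp(−c·z) = 1/4 ⇒ z = ln(4) / c
z = 1.3863 / 0.66 = 2.100 km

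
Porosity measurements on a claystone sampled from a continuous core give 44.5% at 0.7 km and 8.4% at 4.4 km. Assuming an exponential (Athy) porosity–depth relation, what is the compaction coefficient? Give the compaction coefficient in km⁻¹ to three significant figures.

Athy: n(z) = n₀ e^(−kz) ⇒ n₁/n₂ = e^{k(z₂−z₁)} ⇒ k = ln(n₁/n₂)/(z₂−z₁)
k = ln(0.445/0.084) / (4.4 − 0.7) = ln(5.298) / 3.7 = 1.6673 / 3.7 = 0.4506 km⁻¹

0.451 km⁻¹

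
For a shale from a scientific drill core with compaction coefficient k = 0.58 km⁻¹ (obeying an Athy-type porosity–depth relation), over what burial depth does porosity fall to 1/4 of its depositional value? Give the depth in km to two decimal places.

2.39 km

n/n₀ = 1/4 ⇒ exp(−k·d) = 1/4 ⇒ d = ln(4) / k
d = 1.3863 / 0.58 = 2.390 km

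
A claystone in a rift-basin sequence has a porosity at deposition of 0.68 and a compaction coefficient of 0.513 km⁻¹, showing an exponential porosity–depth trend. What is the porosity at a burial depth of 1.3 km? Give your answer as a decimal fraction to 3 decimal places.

φ = φ₀·exp(−β·Z) = 0.68 × exp(−0.513 × 1.3) = 0.68 × exp(−0.6669)
  = 0.68 × 0.5133 = 0.3490

0.349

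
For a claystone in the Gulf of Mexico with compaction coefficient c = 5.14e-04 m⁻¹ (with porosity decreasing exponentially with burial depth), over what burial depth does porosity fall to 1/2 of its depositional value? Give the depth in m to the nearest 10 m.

Working in km (1 km = 1000 m; c in km⁻¹ = c in m⁻¹ × 1000):
φ/φ₀ = 1/2 ⇒ exp(−c·Z) = 1/2 ⇒ Z = ln(2) / c
Z = 0.6931 / 0.514 = 1.349 km

1350 m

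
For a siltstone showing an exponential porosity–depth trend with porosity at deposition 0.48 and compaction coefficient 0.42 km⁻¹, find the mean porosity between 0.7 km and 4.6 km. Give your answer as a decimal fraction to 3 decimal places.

0.176

⟨φ⟩ = (1/(d₂−d₁)) ∫ φ₀ e^(−cd) dd = φ₀·(e^(−c·d₁) − e^(−c·d₂)) / (c·(d₂−d₁))
e^(−0.42×0.7) = 0.7453; e^(−0.42×4.6) = 0.1449
⟨φ⟩ = 0.48 × (0.7453 − 0.1449) / (0.42 × 3.9) = 0.48 × 0.3666 = 0.1759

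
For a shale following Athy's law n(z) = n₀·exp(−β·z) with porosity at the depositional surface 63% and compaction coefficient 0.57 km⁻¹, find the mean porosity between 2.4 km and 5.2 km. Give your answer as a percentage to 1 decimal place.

⟨n⟩ = (1/(z₂−z₁)) ∫ n₀ e^(−βz) dz = n₀·(e^(−β·z₁) − e^(−β·z₂)) / (β·(z₂−z₁))
e^(−0.57×2.4) = 0.2546; e^(−0.57×5.2) = 0.0516
⟨n⟩ = 0.63 × (0.2546 − 0.0516) / (0.57 × 2.8) = 0.63 × 0.1272 = 0.0801

8.0%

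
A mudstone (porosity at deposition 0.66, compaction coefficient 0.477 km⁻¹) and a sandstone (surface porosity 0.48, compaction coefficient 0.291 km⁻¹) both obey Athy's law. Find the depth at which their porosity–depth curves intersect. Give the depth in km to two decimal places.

1.71 km

Set n₀ₐ e^(−cₐz) = n₀ᵦ e^(−cᵦz) ⇒ ln(n₀ₐ/n₀ᵦ) = (cₐ − cᵦ)·z
z = ln(0.66/0.48) / (0.477 − 0.291) = 0.3185 / 0.186 = 1.712 km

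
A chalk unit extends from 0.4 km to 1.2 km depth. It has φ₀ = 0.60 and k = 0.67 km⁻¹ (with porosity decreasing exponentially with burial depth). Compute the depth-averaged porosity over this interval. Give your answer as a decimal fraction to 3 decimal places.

0.355

⟨φ⟩ = (1/(d₂−d₁)) ∫ φ₀ e^(−kd) dd = φ₀·(e^(−k·d₁) − e^(−k·d₂)) / (k·(d₂−d₁))
e^(−0.67×0.4) = 0.7649; e^(−0.67×1.2) = 0.4475
⟨φ⟩ = 0.6 × (0.7649 − 0.4475) / (0.67 × 0.8) = 0.6 × 0.5921 = 0.3553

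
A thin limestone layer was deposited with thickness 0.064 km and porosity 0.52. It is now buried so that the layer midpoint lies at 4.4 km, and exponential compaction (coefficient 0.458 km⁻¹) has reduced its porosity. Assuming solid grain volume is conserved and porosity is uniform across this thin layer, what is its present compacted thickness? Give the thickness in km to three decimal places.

Porosity at 4.4 km: n = 0.52·exp(−0.458×4.4) = 0.0693
Solid-volume conservation: h(1−n) = h₀(1−n₀) ⇒ h = h₀·(1−n₀)/(1−n)
h = 0.064 × (1 − 0.52)/(1 − 0.0693) = 0.064 × 0.5157 = 0.0330 km

0.033 km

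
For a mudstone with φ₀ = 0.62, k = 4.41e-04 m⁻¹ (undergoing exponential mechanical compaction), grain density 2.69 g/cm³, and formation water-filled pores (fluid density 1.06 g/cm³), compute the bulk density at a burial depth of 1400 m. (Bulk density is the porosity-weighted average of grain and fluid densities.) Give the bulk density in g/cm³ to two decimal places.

2.14 g/cm³

Working in km (1 km = 1000 m; k in km⁻¹ = k in m⁻¹ × 1000):
Porosity at depth: φ = 0.62·exp(−0.441×1.4) = 0.62×0.5393 = 0.3344
Bulk density: ρ_b = (1−φ)ρ_g + φ·ρ_f = 0.6656×2.69 + 0.3344×1.06
       = 1.790 + 0.354 = 2.145 g/cm³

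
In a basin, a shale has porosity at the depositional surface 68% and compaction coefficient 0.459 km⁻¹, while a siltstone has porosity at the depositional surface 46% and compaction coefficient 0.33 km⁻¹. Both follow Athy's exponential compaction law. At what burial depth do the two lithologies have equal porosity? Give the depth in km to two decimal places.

Set phi₀ₐ e^(−kₐz) = phi₀ᵦ e^(−kᵦz) ⇒ ln(phi₀ₐ/phi₀ᵦ) = (kₐ − kᵦ)·z
z = ln(0.68/0.46) / (0.459 − 0.33) = 0.3909 / 0.129 = 3.030 km

3.03 km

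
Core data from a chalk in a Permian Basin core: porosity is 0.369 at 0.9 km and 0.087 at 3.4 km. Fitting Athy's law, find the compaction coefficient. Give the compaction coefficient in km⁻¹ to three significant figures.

0.578 km⁻¹

Athy: n(Z) = n₀ e^(−kZ) ⇒ n₁/n₂ = e^{k(Z₂−Z₁)} ⇒ k = ln(n₁/n₂)/(Z₂−Z₁)
k = ln(0.369/0.087) / (3.4 − 0.9) = ln(4.241) / 2.5 = 1.4449 / 2.5 = 0.578 km⁻¹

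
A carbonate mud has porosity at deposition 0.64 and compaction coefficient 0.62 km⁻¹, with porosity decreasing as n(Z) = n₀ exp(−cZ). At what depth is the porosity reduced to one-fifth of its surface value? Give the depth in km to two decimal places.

n/n₀ = 1/5 ⇒ exp(−c·Z) = 1/5 ⇒ Z = ln(5) / c
Z = 1.6094 / 0.62 = 2.596 km

2.60 km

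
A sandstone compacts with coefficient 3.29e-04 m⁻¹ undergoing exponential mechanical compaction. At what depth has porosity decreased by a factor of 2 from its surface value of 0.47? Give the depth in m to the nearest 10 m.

2110 m

Working in km (1 km = 1000 m; β in km⁻¹ = β in m⁻¹ × 1000):
phi/phi₀ = 1/2 ⇒ exp(−β·z) = 1/2 ⇒ z = ln(2) / β
z = 0.6931 / 0.329 = 2.107 km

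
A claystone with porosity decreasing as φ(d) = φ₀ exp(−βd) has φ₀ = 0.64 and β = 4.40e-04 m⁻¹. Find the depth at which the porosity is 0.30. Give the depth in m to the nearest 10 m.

Working in km (1 km = 1000 m; β in km⁻¹ = β in m⁻¹ × 1000):
Invert Athy's law: d = ln(φ₀/φ) / β
d = ln(0.64/0.3) / 0.44 = ln(2.133) / 0.44 = 0.7577 / 0.44 = 1.722 km

1720 m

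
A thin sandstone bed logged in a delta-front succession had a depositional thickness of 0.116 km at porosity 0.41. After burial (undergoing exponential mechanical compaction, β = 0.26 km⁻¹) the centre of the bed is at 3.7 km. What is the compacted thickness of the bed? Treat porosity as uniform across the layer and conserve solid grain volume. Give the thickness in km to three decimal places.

Porosity at 3.7 km: φ = 0.41·exp(−0.26×3.7) = 0.1567
Solid-volume conservation: h(1−φ) = h₀(1−φ₀) ⇒ h = h₀·(1−φ₀)/(1−φ)
h = 0.116 × (1 − 0.41)/(1 − 0.1567) = 0.116 × 0.6996 = 0.0812 km

0.081 km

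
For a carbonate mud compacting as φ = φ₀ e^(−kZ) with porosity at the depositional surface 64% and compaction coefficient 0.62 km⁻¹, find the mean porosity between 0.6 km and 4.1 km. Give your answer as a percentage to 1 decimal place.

⟨φ⟩ = (1/(Z₂−Z₁)) ∫ φ₀ e^(−kZ) dZ = φ₀·(e^(−k·Z₁) − e^(−k·Z₂)) / (k·(Z₂−Z₁))
e^(−0.62×0.6) = 0.6894; e^(−0.62×4.1) = 0.0787
⟨φ⟩ = 0.64 × (0.6894 − 0.0787) / (0.62 × 3.5) = 0.64 × 0.2814 = 0.1801

18.0%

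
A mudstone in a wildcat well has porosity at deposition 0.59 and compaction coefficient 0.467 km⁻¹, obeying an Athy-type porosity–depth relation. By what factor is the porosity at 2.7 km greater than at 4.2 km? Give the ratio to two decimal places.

φ(z₁)/φ(z₂) = e^(−k·z₁)/e^(−k·z₂) = e^{k(z₂−z₁)}
= exp(0.467 × 1.5) = exp(0.7005) = 2.0148

2.01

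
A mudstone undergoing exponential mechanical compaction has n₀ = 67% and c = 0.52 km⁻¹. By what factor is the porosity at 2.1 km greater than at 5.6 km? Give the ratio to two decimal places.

n(Z₁)/n(Z₂) = e^(−c·Z₁)/e^(−c·Z₂) = e^{c(Z₂−Z₁)}
= exp(0.52 × 3.5) = exp(1.82) = 6.1719

6.17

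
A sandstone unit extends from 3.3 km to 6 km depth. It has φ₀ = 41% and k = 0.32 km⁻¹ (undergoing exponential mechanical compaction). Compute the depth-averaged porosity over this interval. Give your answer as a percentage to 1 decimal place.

⟨φ⟩ = (1/(Z₂−Z₁)) ∫ φ₀ e^(−kZ) dZ = φ₀·(e^(−k·Z₁) − e^(−k·Z₂)) / (k·(Z₂−Z₁))
e^(−0.32×3.3) = 0.3478; e^(−0.32×6) = 0.1466
⟨φ⟩ = 0.41 × (0.3478 − 0.1466) / (0.32 × 2.7) = 0.41 × 0.2329 = 0.0955

9.5%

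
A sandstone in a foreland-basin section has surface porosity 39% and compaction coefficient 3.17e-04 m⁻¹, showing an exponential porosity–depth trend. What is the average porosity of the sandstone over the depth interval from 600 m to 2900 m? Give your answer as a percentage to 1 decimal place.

Working in km (1 km = 1000 m; β in km⁻¹ = β in m⁻¹ × 1000):
⟨n⟩ = (1/(Z₂−Z₁)) ∫ n₀ e^(−βZ) dZ = n₀·(e^(−β·Z₁) − e^(−β·Z₂)) / (β·(Z₂−Z₁))
e^(−0.317×0.6) = 0.8268; e^(−0.317×2.9) = 0.3988
⟨n⟩ = 0.39 × (0.8268 − 0.3988) / (0.317 × 2.3) = 0.39 × 0.5870 = 0.2289

22.9%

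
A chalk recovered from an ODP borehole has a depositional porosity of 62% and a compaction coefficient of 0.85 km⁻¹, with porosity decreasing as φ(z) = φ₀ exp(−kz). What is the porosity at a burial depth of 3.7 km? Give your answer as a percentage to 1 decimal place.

2.7%

φ = φ₀·exp(−k·z) = 0.62 × exp(−0.85 × 3.7) = 0.62 × exp(−3.145)
  = 0.62 × 0.0431 = 0.0267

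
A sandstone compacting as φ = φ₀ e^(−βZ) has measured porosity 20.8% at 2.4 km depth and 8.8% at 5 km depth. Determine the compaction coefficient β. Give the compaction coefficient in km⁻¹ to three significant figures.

Athy: φ(Z) = φ₀ e^(−βZ) ⇒ φ₁/φ₂ = e^{β(Z₂−Z₁)} ⇒ β = ln(φ₁/φ₂)/(Z₂−Z₁)
β = ln(0.208/0.088) / (5 − 2.4) = ln(2.364) / 2.6 = 0.8602 / 2.6 = 0.3308 km⁻¹

0.331 km⁻¹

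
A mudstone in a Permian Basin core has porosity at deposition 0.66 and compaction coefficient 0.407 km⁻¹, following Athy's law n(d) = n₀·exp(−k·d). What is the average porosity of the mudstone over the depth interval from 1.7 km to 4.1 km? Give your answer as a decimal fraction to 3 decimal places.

0.211

⟨n⟩ = (1/(d₂−d₁)) ∫ n₀ e^(−kd) dd = n₀·(e^(−k·d₁) − e^(−k·d₂)) / (k·(d₂−d₁))
e^(−0.407×1.7) = 0.5006; e^(−0.407×4.1) = 0.1885
⟨n⟩ = 0.66 × (0.5006 − 0.1885) / (0.407 × 2.4) = 0.66 × 0.3195 = 0.2109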